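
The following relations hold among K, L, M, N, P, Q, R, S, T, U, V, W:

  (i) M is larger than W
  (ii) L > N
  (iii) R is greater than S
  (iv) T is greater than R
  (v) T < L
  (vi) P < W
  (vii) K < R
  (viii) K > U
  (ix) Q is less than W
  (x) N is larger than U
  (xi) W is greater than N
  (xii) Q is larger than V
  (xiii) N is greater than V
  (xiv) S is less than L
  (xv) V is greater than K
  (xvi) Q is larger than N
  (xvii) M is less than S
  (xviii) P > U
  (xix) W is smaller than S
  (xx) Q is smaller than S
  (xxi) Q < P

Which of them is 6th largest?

W

The consecutive relations fix a unique order: U < K < V < N < Q < P < W < M < S < R < T < L.
The 6th largest is W.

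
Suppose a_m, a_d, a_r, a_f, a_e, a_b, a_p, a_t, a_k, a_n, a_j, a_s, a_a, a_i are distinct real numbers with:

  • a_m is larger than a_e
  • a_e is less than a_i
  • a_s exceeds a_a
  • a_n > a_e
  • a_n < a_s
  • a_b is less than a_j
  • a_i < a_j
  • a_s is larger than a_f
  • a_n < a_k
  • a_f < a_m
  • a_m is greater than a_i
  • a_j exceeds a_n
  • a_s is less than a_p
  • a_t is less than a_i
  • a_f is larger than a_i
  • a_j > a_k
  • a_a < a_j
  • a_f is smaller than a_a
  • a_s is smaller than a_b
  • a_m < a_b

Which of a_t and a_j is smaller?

a_t

Following the relations from a_t: a_t < a_i < a_f < a_a < a_s < a_b < a_j.
So a_t < a_j; a_t is the smaller of the two.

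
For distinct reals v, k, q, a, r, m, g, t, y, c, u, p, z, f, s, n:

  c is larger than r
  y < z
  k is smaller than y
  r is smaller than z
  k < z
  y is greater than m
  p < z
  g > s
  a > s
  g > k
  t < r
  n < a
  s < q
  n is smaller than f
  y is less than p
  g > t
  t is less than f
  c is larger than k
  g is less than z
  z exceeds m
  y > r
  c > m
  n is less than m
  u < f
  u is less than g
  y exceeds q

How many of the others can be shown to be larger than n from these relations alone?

From n the given relations immediately reach m, f, a.
From those, c, y, z — 6 in total.
From those, p — 7 in total.
No other element is forced above n by the given relations, so the count is 7.

7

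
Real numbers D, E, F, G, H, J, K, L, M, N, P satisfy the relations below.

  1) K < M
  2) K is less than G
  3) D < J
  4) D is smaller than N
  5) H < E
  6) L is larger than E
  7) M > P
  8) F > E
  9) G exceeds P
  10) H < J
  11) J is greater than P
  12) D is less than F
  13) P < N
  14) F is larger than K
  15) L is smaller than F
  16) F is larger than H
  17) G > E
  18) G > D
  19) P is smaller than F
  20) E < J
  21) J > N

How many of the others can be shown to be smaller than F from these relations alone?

Directly below F: H, K, D, E, P, L.
Nothing else is reachable below F; 6 in all.

6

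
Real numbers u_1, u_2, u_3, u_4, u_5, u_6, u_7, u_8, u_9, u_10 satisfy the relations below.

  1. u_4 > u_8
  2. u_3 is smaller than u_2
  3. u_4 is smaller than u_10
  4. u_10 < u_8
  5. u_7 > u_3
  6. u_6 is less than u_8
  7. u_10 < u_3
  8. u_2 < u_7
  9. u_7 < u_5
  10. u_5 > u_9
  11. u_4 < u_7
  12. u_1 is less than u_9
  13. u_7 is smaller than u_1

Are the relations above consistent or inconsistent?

inconsistent

We have u_10 < u_8 stated directly, yet also u_8 < u_4 < u_10 by chaining the others — so u_8 < u_10. Contradiction.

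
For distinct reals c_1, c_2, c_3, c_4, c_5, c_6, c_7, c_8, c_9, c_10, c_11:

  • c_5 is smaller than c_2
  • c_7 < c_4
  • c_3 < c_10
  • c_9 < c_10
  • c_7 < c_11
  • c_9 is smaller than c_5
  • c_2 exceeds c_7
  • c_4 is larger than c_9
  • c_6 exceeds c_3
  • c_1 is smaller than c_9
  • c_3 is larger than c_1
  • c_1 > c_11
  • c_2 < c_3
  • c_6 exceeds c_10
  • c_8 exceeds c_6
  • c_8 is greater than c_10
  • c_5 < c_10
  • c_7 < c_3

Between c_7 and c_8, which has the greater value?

Following the relations from c_7: c_7 < c_11 < c_1 < c_9 < c_5 < c_2 < c_3 < c_10 < c_6 < c_8.
So c_7 < c_8; c_8 is the larger of the two.

c_8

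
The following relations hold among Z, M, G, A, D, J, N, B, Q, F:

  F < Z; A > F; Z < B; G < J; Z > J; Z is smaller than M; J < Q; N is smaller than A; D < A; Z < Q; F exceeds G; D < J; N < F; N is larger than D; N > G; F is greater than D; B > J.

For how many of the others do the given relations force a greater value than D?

8

Directly above D: J, N, F, A.
One step further: Z, Q, B (7 so far).
One step further: M (8 so far).
No other element is forced above D by the given relations, so the count is 8.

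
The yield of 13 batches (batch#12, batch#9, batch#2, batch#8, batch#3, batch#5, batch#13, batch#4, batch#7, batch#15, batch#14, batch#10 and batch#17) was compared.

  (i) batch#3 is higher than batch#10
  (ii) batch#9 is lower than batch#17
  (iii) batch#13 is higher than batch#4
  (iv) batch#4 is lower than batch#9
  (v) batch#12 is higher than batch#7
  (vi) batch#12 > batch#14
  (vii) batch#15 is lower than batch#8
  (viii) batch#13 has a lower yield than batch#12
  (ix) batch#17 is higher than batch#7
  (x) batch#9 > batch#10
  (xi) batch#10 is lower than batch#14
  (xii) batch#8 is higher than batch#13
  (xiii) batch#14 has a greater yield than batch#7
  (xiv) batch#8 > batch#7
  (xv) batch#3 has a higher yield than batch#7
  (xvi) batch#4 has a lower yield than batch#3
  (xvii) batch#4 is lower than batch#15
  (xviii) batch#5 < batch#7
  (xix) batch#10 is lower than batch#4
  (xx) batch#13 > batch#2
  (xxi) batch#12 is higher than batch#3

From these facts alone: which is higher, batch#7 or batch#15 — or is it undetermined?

undetermined

Following every chain through batch#7: above batch#7 we get batch#14, batch#3, batch#8, batch#12, batch#17; below batch#7 we get batch#5.
batch#15 is not reached, and no chain runs the other way from batch#15 to batch#7.
So the given relations leave the order of batch#7 and batch#15 undetermined.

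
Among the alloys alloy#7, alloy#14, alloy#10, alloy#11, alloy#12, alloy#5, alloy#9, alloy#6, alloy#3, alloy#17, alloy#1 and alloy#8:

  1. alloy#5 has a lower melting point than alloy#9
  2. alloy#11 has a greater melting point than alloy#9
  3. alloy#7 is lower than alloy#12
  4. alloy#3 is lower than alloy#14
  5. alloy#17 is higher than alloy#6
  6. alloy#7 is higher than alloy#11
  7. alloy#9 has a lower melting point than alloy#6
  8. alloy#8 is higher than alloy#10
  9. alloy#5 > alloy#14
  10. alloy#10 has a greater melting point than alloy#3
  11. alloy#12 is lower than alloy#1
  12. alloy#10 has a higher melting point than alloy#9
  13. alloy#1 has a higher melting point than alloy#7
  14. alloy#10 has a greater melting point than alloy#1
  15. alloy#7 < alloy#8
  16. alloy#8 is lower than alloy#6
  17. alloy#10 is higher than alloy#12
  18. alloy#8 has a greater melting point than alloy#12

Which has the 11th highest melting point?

alloy#14

Piecing the relations together gives one ordering: alloy#3 < alloy#14 < alloy#5 < alloy#9 < alloy#11 < alloy#7 < alloy#12 < alloy#1 < alloy#10 < alloy#8 < alloy#6 < alloy#17.
Counting 11 from the largest end gives alloy#14.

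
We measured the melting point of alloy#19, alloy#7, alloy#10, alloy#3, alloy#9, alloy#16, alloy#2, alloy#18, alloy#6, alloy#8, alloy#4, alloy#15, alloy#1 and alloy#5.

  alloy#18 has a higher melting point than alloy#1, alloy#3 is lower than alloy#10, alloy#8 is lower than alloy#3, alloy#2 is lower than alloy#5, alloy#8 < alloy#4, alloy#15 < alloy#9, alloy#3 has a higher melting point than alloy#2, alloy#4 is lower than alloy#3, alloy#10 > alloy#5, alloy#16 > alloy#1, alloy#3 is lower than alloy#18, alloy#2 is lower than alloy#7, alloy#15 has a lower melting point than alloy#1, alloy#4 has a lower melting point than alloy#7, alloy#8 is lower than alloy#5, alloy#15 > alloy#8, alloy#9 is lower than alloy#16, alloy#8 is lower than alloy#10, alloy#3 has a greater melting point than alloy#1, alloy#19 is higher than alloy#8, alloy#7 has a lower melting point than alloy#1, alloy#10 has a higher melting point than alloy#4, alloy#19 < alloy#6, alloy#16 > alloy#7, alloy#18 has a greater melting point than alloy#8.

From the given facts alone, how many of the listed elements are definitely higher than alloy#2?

From alloy#2 the given relations immediately reach alloy#5, alloy#7, alloy#3.
From those, alloy#1, alloy#18, alloy#10, alloy#16 — 7 in total.
No other element is forced above alloy#2 by the given relations, so the count is 7.

7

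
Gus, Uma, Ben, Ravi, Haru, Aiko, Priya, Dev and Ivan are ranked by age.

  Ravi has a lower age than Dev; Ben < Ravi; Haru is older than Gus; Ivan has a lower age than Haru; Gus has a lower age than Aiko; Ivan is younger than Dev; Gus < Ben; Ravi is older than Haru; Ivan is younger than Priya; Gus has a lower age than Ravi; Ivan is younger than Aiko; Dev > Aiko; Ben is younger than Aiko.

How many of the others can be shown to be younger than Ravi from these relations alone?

The elements the relations force below Ravi are Ivan, Gus, Ben, Haru — no chain reaches any other.
That is 4.

4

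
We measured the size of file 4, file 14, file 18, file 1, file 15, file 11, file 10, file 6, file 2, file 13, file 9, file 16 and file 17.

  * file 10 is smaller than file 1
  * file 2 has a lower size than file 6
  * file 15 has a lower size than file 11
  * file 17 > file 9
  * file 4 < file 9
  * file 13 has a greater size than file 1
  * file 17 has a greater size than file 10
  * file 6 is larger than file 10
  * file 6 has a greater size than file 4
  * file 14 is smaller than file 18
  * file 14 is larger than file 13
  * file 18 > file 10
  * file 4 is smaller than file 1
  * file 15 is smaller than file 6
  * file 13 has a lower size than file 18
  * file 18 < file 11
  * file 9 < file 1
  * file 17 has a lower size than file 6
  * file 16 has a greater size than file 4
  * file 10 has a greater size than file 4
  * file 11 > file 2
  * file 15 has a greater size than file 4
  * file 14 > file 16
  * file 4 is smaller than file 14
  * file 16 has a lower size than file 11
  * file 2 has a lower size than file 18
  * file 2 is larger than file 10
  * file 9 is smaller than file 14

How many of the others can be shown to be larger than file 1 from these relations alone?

4

Directly above file 1: file 13.
One step further: file 14, file 18 (3 so far).
One step further: file 11 (4 so far).
No other element is forced above file 1 by the given relations, so the count is 4.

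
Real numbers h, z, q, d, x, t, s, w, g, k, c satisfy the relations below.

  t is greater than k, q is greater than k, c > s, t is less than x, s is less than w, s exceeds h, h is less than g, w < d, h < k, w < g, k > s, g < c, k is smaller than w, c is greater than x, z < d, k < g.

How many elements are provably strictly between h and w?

Chaining upward from h reaches: s, k, q, t, d, g, x, c.
Chaining downward from w reaches: s, k.
Strictly between h and w are those in both lists: s, k — 2 elements.

2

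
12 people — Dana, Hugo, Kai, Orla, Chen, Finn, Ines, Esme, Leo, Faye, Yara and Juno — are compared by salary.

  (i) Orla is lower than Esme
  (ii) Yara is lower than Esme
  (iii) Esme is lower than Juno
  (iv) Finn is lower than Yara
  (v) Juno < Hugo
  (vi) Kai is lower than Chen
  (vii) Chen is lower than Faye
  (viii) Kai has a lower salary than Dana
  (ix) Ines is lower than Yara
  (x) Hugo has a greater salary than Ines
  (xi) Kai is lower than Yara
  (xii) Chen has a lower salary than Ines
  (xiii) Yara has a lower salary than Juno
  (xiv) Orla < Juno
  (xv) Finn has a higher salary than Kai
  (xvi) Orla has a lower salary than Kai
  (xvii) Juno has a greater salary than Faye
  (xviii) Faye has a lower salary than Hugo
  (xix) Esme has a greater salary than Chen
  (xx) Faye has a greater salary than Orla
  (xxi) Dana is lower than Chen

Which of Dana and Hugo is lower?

Dana < Chen and Chen < Ines give Dana < Ines.
With Ines < Yara: Dana < Chen < Ines < Yara.
With Yara < Esme: Dana < Chen < Ines < Yara < Esme.
Then Esme < Juno extends the chain to Juno.
Then Juno < Hugo extends the chain to Hugo.
So Dana < Hugo; Dana is the lower of the two.

Dana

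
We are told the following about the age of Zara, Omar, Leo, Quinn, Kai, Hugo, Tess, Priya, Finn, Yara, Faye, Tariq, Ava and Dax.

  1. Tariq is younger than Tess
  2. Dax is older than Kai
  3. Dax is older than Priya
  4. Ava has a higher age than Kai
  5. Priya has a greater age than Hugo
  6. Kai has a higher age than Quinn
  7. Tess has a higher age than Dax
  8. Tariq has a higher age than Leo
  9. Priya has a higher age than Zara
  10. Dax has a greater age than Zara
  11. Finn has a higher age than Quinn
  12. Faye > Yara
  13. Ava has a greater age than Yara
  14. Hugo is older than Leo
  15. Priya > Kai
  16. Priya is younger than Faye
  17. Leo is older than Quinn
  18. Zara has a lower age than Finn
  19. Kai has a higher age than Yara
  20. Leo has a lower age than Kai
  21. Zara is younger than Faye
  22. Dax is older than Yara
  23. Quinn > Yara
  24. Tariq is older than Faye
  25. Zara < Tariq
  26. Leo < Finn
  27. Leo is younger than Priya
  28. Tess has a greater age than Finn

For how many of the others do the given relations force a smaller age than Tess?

11

From Tess the given relations immediately reach Finn, Tariq, Dax.
From those, Yara, Quinn, Leo, Kai, Zara, Priya, Faye — 10 in total.
From those, Hugo — 11 in total.
No other element is forced below Tess by the given relations, so the count is 11.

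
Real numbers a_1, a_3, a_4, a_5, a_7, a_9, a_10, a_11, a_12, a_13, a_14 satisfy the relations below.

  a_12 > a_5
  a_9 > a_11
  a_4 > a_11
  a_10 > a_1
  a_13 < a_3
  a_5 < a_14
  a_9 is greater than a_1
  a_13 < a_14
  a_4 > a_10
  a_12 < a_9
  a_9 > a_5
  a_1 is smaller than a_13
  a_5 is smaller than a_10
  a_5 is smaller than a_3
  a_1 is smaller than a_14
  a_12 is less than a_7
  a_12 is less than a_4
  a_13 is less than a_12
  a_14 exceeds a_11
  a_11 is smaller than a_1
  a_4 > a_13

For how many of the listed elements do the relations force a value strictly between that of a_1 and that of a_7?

Chaining upward from a_1 reaches: a_13, a_10, a_12, a_4, a_3, a_14, a_9.
Chaining downward from a_7 reaches: a_11, a_5, a_13, a_12.
Strictly between a_1 and a_7 are those in both lists: a_13, a_12 — 2 elements.

2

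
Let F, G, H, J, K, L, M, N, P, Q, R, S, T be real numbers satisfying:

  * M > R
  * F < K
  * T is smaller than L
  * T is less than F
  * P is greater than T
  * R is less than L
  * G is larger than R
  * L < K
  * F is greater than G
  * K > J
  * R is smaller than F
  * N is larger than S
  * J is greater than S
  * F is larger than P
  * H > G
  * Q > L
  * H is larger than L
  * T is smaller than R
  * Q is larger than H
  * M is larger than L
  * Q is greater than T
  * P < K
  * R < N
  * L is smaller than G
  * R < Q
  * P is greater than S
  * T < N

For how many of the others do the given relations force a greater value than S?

Directly above S: N, P, J.
One step further: F, K (5 so far).
Nothing else is reachable above S; 5 in all.

5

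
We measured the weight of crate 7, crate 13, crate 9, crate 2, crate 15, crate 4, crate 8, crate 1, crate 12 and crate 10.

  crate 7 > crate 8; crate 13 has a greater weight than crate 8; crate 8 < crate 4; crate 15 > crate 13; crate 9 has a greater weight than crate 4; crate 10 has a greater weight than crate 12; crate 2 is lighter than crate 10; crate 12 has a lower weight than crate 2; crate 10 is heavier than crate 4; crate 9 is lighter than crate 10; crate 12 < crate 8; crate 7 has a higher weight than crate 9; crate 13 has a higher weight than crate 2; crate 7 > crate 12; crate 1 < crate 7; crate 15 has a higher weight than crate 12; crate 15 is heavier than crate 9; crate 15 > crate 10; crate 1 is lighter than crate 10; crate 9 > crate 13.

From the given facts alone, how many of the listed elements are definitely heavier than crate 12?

From crate 12 the given relations immediately reach crate 2, crate 8, crate 10, crate 7, crate 15.
From those, crate 13, crate 4 — 7 in total.
From those, crate 9 — 8 in total.
No other element is forced above crate 12 by the given relations, so the count is 8.

8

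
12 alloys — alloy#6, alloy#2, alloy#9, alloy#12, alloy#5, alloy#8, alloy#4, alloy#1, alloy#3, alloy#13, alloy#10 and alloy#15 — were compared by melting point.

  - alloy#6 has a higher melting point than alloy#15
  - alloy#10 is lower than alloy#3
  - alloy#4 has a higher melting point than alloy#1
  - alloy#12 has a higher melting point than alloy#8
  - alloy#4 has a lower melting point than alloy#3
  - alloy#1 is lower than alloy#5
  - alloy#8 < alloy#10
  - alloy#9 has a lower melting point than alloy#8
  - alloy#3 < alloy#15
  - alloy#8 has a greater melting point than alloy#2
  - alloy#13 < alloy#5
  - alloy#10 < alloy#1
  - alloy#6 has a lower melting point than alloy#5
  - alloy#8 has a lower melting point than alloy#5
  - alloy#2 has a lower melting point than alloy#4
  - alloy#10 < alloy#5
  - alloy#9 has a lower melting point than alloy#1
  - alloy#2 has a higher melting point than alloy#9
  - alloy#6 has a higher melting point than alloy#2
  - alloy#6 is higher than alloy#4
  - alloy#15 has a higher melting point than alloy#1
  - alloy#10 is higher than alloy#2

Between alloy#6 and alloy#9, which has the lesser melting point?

The relevant relations are alloy#9 < alloy#2; alloy#2 < alloy#8; alloy#8 < alloy#10; alloy#10 < alloy#1; alloy#1 < alloy#4; alloy#4 < alloy#3; alloy#3 < alloy#15; alloy#15 < alloy#6.
Chaining these gives alloy#9 < alloy#2 < alloy#8 < alloy#10 < alloy#1 < alloy#4 < alloy#3 < alloy#15 < alloy#6.
So alloy#9 < alloy#6; alloy#9 is the lower of the two.

alloy#9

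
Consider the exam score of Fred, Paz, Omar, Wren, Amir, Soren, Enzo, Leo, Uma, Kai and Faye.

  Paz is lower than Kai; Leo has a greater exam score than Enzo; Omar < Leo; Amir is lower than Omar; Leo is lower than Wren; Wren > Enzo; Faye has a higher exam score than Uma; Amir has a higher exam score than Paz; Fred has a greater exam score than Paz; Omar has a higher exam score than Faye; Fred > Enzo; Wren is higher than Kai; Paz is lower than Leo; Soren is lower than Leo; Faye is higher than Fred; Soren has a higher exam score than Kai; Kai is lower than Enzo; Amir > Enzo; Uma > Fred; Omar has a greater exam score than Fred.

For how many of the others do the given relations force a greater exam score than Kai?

9

From Kai the given relations immediately reach Enzo, Soren, Wren.
From those, Amir, Fred, Leo — 6 in total.
From those, Uma, Faye, Omar — 9 in total.
Nothing else is reachable above Kai; 9 in all.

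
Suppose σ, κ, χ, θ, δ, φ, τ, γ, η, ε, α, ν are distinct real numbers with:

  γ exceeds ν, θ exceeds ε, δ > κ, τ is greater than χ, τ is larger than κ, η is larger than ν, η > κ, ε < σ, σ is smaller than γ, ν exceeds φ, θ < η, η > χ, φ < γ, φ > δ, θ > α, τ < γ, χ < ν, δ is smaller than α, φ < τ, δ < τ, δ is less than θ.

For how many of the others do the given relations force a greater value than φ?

From φ the given relations immediately reach τ, ν, γ.
From those, η — 4 in total.
Nothing else is reachable above φ; 4 in all.

4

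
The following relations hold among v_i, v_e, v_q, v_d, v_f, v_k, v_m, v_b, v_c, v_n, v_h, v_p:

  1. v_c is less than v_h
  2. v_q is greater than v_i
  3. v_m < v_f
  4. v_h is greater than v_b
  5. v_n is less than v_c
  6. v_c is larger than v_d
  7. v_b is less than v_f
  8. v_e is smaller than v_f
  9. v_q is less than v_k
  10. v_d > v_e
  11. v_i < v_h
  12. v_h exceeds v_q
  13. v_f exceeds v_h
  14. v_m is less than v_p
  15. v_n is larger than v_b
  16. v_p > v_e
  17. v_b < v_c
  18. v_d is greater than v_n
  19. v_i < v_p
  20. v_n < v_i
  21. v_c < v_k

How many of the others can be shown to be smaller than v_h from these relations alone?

7

The elements the relations force below v_h are v_b, v_n, v_i, v_e, v_d, v_q, v_c — no chain reaches any other.
That is 7.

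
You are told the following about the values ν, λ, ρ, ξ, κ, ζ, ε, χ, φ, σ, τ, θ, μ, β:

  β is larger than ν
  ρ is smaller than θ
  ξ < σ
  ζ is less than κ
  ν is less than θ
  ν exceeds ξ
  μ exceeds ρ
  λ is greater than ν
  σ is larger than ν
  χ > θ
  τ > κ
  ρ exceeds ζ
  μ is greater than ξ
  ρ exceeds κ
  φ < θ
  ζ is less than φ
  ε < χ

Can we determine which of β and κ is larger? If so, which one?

Following every chain through κ: above κ we get ρ, μ, τ, θ, χ; below κ we get ζ.
β is not reached, and no chain runs the other way from β to κ.
So the given relations leave the order of κ and β undetermined.

undetermined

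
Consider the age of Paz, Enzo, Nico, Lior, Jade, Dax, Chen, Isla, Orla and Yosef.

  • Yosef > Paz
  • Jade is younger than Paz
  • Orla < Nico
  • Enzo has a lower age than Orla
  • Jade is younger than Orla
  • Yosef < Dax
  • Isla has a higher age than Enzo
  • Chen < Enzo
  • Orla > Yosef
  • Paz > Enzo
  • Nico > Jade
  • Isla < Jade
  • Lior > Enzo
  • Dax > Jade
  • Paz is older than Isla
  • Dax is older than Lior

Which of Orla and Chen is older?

Chen < Enzo and Enzo < Isla give Chen < Isla.
Then Isla < Jade extends the chain to Jade.
Then Jade < Paz extends the chain to Paz.
Then Paz < Yosef extends the chain to Yosef.
With Yosef < Orla: Chen < Enzo < Isla < Jade < Paz < Yosef < Orla.
So Chen < Orla; Orla is the older of the two.

Orla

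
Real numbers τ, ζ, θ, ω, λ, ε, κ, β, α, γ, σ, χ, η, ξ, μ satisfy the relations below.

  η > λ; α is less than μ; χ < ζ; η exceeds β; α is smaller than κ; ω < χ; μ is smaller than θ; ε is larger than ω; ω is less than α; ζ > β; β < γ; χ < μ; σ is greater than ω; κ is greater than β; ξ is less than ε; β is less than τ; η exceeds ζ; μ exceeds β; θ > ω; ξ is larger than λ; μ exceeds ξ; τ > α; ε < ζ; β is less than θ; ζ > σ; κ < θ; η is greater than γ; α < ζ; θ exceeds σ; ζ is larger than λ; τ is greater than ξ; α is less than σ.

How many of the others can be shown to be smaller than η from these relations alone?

Directly below η: λ, β, ζ, γ.
One step further: ε, χ, α, σ (8 so far).
One step further: ξ, ω (10 so far).
Nothing else is reachable below η; 10 in all.

10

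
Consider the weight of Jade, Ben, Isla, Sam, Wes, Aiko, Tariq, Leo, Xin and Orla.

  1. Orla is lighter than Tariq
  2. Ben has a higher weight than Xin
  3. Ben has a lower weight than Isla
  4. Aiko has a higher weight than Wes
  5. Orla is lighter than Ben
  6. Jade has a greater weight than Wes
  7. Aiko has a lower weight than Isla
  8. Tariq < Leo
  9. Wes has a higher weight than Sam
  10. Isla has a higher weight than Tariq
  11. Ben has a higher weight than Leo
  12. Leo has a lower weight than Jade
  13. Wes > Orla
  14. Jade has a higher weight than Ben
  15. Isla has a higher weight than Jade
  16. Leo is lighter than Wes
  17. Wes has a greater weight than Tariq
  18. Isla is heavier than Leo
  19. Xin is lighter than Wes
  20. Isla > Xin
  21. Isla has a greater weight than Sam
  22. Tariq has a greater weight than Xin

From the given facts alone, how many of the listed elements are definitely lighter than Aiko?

6

The elements the relations force below Aiko are Orla, Xin, Sam, Tariq, Leo, Wes — no chain reaches any other.
That is 6.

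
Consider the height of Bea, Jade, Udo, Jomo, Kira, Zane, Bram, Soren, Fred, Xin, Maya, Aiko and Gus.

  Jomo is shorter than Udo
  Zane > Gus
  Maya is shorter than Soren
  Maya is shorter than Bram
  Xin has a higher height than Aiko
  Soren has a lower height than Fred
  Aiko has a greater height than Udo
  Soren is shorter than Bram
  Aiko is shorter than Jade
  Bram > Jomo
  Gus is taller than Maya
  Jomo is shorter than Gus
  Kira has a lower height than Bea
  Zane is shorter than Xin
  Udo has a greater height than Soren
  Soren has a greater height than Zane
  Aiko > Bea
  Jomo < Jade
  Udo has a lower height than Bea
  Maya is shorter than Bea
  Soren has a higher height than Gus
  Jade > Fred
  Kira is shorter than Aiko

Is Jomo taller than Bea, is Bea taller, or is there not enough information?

Jomo < Gus and Gus < Zane give Jomo < Zane.
Then Zane < Soren extends the chain to Soren.
Then Soren < Udo extends the chain to Udo.
Then Udo < Bea extends the chain to Bea.
So Bea is taller.

Bea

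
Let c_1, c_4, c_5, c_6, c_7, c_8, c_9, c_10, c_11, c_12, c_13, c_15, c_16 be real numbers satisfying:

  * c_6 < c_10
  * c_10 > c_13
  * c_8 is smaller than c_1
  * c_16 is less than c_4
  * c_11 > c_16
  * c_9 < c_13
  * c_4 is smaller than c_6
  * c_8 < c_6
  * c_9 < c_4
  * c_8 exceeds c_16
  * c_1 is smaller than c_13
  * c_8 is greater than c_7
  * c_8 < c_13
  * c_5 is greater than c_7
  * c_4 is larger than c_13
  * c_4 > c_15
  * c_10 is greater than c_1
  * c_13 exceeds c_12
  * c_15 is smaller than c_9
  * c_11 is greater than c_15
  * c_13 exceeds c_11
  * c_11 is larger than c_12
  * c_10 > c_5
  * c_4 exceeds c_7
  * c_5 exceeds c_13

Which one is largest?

c_16 is not greatest since c_16 < c_11; c_12 is not greatest since c_12 < c_13; c_7 is not greatest since c_7 < c_5; c_8 is not greatest since c_8 < c_6; c_15 is not greatest since c_15 < c_4; c_1 is not greatest since c_1 < c_10; c_9 is not greatest since c_9 < c_13; c_11 is not greatest since c_11 < c_13; c_13 is not greatest since c_13 < c_4; c_4 is not greatest since c_4 < c_6; c_6 is not greatest since c_6 < c_10; c_5 is not greatest since c_5 < c_10.
Only c_10 has nothing above it, so c_10 is the largest.

c_10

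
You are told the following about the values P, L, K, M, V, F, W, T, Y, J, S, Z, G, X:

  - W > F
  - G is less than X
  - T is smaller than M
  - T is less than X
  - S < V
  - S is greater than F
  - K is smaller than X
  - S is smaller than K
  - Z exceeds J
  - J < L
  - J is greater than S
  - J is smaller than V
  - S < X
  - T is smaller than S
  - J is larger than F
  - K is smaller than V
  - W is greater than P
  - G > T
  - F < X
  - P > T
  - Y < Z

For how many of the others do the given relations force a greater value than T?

11

From T the given relations immediately reach G, S, M, P, X.
From those, J, K, W, V — 9 in total.
From those, L, Z — 11 in total.
No other element is forced above T by the given relations, so the count is 11.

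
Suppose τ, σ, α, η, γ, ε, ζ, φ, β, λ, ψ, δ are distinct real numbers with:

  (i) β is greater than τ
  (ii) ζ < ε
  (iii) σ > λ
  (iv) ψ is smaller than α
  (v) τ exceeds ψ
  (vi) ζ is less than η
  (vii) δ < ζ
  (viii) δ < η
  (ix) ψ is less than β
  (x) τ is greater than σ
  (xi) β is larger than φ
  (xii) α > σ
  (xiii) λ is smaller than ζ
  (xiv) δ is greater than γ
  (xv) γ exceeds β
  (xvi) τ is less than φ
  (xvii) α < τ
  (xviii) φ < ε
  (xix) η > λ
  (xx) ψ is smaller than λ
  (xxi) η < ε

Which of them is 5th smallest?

The consecutive relations fix a unique order: ψ < λ < σ < α < τ < φ < β < γ < δ < ζ < η < ε.
Counting 5 from the smallest end gives τ.

τ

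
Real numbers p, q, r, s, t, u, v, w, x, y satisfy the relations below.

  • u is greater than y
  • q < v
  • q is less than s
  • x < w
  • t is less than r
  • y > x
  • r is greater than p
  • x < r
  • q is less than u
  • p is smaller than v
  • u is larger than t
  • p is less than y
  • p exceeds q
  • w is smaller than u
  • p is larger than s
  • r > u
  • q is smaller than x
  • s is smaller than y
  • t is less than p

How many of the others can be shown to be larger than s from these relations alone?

From s the given relations immediately reach p, y.
From those, u, v, r — 5 in total.
Nothing else is reachable above s; 5 in all.

5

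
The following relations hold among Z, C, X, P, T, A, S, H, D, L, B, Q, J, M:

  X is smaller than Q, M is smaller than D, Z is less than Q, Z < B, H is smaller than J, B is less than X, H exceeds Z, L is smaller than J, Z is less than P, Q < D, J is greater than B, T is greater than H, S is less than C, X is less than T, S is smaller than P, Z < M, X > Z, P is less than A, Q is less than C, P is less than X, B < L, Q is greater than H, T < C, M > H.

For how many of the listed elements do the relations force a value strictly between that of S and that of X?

The relations place S below X. An element lies strictly between them when it is forced above S and also forced below X.
Above S: {P, T, A, Q, C, D}. Below X: {Z, B, P}.
Intersection: {P} — 1.

1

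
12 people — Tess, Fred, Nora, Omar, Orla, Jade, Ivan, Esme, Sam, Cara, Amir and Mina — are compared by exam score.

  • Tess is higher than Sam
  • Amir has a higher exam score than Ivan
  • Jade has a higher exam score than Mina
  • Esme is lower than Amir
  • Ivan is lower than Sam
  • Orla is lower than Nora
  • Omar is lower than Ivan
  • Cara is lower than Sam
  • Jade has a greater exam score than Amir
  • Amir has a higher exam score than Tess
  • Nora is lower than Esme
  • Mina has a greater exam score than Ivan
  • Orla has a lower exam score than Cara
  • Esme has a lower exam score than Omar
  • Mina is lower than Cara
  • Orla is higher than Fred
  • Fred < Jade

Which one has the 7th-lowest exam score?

Piecing the relations together gives one ordering: Fred < Orla < Nora < Esme < Omar < Ivan < Mina < Cara < Sam < Tess < Amir < Jade.
Counting 7 from the smallest end gives Mina.

Mina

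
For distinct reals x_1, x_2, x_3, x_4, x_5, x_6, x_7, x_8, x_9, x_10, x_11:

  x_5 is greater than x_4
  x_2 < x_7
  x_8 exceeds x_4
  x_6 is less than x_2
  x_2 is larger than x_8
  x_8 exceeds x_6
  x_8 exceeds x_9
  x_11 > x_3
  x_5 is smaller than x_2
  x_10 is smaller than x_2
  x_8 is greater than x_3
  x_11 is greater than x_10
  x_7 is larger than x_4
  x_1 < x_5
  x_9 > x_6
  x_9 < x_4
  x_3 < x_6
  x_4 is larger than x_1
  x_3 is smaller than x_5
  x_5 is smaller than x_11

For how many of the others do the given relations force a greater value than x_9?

From x_9 the given relations immediately reach x_4, x_8.
From those, x_5, x_2, x_7 — 5 in total.
From those, x_11 — 6 in total.
No other element is forced above x_9 by the given relations, so the count is 6.

6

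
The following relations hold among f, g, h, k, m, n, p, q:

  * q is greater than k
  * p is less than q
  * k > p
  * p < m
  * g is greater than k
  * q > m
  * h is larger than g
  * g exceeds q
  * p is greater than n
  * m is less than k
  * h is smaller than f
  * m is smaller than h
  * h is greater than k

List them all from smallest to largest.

n < p < m < k < q < g < h < f

The consecutive links are each given: n < p; p < m; m < k; k < q; q < g; g < h; h < f.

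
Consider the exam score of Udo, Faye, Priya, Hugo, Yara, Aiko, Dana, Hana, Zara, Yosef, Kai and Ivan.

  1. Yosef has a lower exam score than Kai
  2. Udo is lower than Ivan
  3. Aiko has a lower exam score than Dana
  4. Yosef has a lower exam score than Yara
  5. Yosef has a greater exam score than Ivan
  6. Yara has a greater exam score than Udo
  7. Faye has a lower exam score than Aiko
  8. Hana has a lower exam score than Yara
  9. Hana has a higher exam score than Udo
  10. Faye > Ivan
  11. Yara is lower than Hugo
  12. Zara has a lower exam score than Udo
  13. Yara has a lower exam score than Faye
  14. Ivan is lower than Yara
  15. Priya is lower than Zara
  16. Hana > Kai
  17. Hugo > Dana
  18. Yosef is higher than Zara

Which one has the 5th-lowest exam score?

The consecutive relations fix a unique order: Priya < Zara < Udo < Ivan < Yosef < Kai < Hana < Yara < Faye < Aiko < Dana < Hugo.
Counting 5 from the smallest end gives Yosef.

Yosef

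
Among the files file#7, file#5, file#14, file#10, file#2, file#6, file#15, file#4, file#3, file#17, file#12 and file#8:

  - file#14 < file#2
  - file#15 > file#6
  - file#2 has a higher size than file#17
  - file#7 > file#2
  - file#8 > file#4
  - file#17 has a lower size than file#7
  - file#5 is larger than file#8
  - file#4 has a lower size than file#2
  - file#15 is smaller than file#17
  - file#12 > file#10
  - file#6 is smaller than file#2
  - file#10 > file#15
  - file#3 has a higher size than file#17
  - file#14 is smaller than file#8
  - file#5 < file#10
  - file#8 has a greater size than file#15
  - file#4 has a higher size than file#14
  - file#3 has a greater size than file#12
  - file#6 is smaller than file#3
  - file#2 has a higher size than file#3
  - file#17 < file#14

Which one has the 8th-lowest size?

Piecing the relations together gives one ordering: file#6 < file#15 < file#17 < file#14 < file#4 < file#8 < file#5 < file#10 < file#12 < file#3 < file#2 < file#7.
The 8th smallest is file#10.

file#10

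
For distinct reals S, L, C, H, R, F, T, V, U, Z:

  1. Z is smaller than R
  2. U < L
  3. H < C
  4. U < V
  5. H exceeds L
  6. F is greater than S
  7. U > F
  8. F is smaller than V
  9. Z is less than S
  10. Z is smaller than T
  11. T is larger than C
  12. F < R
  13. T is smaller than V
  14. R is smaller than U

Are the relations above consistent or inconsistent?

consistent

The single ordering Z < S < F < R < U < L < H < C < T < V satisfies every listed relation, so no contradiction arises.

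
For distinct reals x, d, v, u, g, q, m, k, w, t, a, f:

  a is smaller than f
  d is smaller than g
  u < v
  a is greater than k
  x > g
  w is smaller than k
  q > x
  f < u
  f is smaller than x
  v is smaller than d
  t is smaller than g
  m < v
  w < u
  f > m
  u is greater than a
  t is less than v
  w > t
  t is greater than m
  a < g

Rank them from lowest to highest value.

m < t < w < k < a < f < u < v < d < g < x < q

The consecutive links are each given: m < t; t < w; w < k; k < a; a < f; f < u; u < v; v < d; d < g; g < x; x < q.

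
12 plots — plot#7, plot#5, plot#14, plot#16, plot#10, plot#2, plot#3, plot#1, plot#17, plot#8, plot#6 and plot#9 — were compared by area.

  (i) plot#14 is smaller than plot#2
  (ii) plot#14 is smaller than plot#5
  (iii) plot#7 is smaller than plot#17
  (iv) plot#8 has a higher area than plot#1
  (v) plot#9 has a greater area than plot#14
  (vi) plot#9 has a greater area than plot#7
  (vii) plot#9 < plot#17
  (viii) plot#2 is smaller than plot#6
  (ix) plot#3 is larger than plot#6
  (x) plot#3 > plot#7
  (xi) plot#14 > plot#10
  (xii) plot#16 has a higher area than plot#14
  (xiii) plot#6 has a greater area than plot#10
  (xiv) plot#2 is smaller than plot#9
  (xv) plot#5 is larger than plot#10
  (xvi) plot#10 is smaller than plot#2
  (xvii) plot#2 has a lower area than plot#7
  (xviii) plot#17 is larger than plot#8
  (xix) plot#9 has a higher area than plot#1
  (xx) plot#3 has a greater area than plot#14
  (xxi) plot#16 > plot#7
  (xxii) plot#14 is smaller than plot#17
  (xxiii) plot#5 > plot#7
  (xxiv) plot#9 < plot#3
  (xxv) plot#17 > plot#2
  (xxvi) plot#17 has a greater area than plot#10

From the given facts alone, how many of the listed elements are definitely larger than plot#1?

Directly above plot#1: plot#9, plot#8.
One step further: plot#3, plot#17 (4 so far).
No other element is forced above plot#1 by the given relations, so the count is 4.

4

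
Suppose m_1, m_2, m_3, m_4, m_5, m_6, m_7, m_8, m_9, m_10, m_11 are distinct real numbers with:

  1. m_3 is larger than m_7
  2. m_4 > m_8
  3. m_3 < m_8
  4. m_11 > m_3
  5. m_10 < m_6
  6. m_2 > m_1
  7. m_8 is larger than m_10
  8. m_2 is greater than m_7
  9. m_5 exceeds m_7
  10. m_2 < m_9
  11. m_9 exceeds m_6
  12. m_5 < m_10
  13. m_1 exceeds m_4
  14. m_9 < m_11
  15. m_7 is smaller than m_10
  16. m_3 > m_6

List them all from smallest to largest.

Each adjacent pair is fixed by a given relation: m_7 < m_5; m_5 < m_10; m_10 < m_6; m_6 < m_3; m_3 < m_8; m_8 < m_4; m_4 < m_1; m_1 < m_2; m_2 < m_9; m_9 < m_11. Chaining them end to end gives the full order.

m_7 < m_5 < m_10 < m_6 < m_3 < m_8 < m_4 < m_1 < m_2 < m_9 < m_11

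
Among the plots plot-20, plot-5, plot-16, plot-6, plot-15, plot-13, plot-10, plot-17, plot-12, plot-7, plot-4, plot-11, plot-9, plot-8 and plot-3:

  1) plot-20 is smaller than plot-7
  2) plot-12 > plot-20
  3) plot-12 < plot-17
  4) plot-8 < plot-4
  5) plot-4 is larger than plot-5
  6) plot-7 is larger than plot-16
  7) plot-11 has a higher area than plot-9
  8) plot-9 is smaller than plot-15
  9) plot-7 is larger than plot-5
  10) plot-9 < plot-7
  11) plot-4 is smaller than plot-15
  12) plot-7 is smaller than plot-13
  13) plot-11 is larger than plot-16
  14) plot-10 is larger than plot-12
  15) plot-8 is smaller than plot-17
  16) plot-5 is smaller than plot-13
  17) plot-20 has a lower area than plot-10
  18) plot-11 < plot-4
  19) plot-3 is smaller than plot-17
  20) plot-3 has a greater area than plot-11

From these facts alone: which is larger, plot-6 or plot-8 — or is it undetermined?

undetermined

Following every chain through plot-8: above plot-8 we get plot-4, plot-17, plot-15.
plot-6 is not reached, and no chain runs the other way from plot-6 to plot-8.
So the given relations leave the order of plot-8 and plot-6 undetermined.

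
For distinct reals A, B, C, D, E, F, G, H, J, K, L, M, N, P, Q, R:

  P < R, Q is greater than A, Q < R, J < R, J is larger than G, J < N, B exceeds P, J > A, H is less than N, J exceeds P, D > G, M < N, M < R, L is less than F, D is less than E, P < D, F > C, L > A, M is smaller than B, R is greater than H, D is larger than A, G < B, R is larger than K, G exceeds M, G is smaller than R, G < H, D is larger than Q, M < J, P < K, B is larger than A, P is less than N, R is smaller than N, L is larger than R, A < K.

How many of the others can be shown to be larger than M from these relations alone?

10

Directly above M: G, J, B, R, N.
One step further: H, D, L (8 so far).
One step further: F, E (10 so far).
No other element is forced above M by the given relations, so the count is 10.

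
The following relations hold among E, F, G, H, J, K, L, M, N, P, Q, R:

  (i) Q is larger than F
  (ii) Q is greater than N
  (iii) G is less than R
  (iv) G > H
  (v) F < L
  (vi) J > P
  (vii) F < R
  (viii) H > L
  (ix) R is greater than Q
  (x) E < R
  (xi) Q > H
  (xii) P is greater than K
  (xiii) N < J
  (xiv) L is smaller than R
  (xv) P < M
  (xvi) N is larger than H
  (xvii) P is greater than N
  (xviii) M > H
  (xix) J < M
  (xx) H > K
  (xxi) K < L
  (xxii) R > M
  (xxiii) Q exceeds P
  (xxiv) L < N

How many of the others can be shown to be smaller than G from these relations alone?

4

The elements the relations force below G are F, K, L, H — no chain reaches any other.
That is 4.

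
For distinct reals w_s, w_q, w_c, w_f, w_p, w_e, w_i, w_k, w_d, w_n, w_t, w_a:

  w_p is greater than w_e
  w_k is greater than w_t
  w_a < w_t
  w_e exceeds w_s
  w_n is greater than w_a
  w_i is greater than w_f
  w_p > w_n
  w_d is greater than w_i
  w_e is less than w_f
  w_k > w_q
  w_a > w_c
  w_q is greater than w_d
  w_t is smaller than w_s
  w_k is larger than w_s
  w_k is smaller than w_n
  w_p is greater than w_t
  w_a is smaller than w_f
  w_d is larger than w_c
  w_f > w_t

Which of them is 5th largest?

Piecing the relations together gives one ordering: w_c < w_a < w_t < w_s < w_e < w_f < w_i < w_d < w_q < w_k < w_n < w_p.
The 5th largest is w_d.

w_d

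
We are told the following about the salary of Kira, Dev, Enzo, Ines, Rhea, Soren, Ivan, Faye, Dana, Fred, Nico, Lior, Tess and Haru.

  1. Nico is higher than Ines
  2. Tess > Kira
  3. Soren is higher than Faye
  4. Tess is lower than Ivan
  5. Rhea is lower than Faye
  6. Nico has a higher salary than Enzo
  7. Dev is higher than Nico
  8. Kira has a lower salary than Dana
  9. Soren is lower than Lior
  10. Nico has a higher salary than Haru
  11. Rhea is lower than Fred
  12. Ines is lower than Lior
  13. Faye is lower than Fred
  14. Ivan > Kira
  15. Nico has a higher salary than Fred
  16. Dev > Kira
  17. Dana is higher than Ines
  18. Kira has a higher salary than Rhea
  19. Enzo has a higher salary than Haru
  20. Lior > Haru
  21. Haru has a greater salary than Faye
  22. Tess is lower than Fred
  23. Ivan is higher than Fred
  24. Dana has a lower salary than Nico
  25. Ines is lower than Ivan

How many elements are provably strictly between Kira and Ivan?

The relations place Kira below Ivan. An element lies strictly between them when it is forced above Kira and also forced below Ivan.
Above Kira: {Tess, Dana, Fred, Nico, Dev}. Below Ivan: {Rhea, Faye, Ines, Tess, Fred}.
Intersection: {Tess, Fred} — 2.

2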